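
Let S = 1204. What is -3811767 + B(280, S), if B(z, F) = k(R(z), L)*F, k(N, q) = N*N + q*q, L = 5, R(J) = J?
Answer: 90611933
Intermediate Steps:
k(N, q) = N² + q²
B(z, F) = F*(25 + z²) (B(z, F) = (z² + 5²)*F = (z² + 25)*F = (25 + z²)*F = F*(25 + z²))
-3811767 + B(280, S) = -3811767 + 1204*(25 + 280²) = -3811767 + 1204*(25 + 78400) = -3811767 + 1204*78425 = -3811767 + 94423700 = 90611933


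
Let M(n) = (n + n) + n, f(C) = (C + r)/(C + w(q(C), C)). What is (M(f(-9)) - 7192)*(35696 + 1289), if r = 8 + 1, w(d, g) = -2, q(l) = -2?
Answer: -265996120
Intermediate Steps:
r = 9
f(C) = (9 + C)/(-2 + C) (f(C) = (C + 9)/(C - 2) = (9 + C)/(-2 + C))
M(n) = 3*n (M(n) = 2*n + n = 3*n)
(M(f(-9)) - 7192)*(35696 + 1289) = (3*((9 - 9)/(-2 - 9)) - 7192)*(35696 + 1289) = (3*(0/(-11)) - 7192)*36985 = (3*(-1/11*0) - 7192)*36985 = (3*0 - 7192)*36985 = (0 - 7192)*36985 = -7192*36985 = -265996120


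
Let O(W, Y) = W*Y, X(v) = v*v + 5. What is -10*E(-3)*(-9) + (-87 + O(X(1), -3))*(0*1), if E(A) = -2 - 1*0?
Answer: -180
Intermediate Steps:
X(v) = 5 + v² (X(v) = v² + 5 = 5 + v²)
E(A) = -2 (E(A) = -2 + 0 = -2)
-10*E(-3)*(-9) + (-87 + O(X(1), -3))*(0*1) = -10*(-2)*(-9) + (-87 + (5 + 1²)*(-3))*(0*1) = 20*(-9) + (-87 + (5 + 1)*(-3))*0 = -180 + (-87 + 6*(-3))*0 = -180 + (-87 - 18)*0 = -180 - 105*0 = -180 + 0 = -180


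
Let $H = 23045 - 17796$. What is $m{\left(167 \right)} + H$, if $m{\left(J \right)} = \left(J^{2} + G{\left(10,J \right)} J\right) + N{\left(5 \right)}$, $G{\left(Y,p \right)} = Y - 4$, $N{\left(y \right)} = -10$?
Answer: $34130$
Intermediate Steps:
$H = 5249$ ($H = 23045 - 17796 = 5249$)
$G{\left(Y,p \right)} = -4 + Y$
$m{\left(J \right)} = -10 + J^{2} + 6 J$ ($m{\left(J \right)} = \left(J^{2} + \left(-4 + 10\right) J\right) - 10 = \left(J^{2} + 6 J\right) - 10 = -10 + J^{2} + 6 J$)
$m{\left(167 \right)} + H = \left(-10 + 167^{2} + 6 \cdot 167\right) + 5249 = \left(-10 + 27889 + 1002\right) + 5249 = 28881 + 5249 = 34130$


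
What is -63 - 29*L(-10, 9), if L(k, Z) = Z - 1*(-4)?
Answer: -440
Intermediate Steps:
L(k, Z) = 4 + Z (L(k, Z) = Z + 4 = 4 + Z)
-63 - 29*L(-10, 9) = -63 - 29*(4 + 9) = -63 - 29*13 = -63 - 377 = -440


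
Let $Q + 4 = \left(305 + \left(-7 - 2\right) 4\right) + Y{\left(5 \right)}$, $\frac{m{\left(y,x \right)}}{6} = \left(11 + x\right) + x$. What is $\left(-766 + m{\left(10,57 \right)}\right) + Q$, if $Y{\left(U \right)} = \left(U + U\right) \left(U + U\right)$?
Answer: $349$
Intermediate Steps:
$m{\left(y,x \right)} = 66 + 12 x$ ($m{\left(y,x \right)} = 6 \left(\left(11 + x\right) + x\right) = 6 \left(11 + 2 x\right) = 66 + 12 x$)
$Y{\left(U \right)} = 4 U^{2}$ ($Y{\left(U \right)} = 2 U 2 U = 4 U^{2}$)
$Q = 365$ ($Q = -4 + \left(\left(305 + \left(-7 - 2\right) 4\right) + 4 \cdot 5^{2}\right) = -4 + \left(\left(305 - 36\right) + 4 \cdot 25\right) = -4 + \left(\left(305 - 36\right) + 100\right) = -4 + \left(269 + 100\right) = -4 + 369 = 365$)
$\left(-766 + m{\left(10,57 \right)}\right) + Q = \left(-766 + \left(66 + 12 \cdot 57\right)\right) + 365 = \left(-766 + \left(66 + 684\right)\right) + 365 = \left(-766 + 750\right) + 365 = -16 + 365 = 349$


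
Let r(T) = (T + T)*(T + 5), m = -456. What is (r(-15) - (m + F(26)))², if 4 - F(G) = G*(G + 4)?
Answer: 2347024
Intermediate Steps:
F(G) = 4 - G*(4 + G) (F(G) = 4 - G*(G + 4) = 4 - G*(4 + G))
r(T) = 2*T*(5 + T) (r(T) = (2*T)*(5 + T) = 2*T*(5 + T))
(r(-15) - (m + F(26)))² = (2*(-15)*(5 - 15) - (-456 + (4 - 1*26² - 4*26)))² = (2*(-15)*(-10) - (-456 + (4 - 1*676 - 104)))² = (300 - (-456 + (4 - 676 - 104)))² = (300 - (-456 - 776))² = (300 - 1*(-1232))² = (300 + 1232)² = 1532² = 2347024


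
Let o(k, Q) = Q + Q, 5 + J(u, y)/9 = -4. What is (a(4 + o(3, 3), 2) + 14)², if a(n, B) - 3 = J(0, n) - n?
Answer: 5476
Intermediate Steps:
J(u, y) = -81 (J(u, y) = -45 + 9*(-4) = -45 - 36 = -81)
o(k, Q) = 2*Q
a(n, B) = -78 - n (a(n, B) = 3 + (-81 - n) = -78 - n)
(a(4 + o(3, 3), 2) + 14)² = ((-78 - (4 + 2*3)) + 14)² = ((-78 - (4 + 6)) + 14)² = ((-78 - 1*10) + 14)² = ((-78 - 10) + 14)² = (-88 + 14)² = (-74)² = 5476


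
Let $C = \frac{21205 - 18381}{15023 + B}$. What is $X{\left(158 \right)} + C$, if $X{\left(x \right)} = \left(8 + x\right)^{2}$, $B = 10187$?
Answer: $\frac{347344792}{12605} \approx 27556.0$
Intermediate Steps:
$C = \frac{1412}{12605}$ ($C = \frac{21205 - 18381}{15023 + 10187} = \frac{2824}{25210} = 2824 \cdot \frac{1}{25210} = \frac{1412}{12605} \approx 0.11202$)
$X{\left(158 \right)} + C = \left(8 + 158\right)^{2} + \frac{1412}{12605} = 166^{2} + \frac{1412}{12605} = 27556 + \frac{1412}{12605} = \frac{347344792}{12605}$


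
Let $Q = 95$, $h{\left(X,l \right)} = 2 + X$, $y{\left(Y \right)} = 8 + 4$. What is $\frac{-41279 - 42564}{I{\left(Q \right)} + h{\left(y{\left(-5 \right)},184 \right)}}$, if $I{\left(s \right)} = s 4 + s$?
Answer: $- \frac{83843}{489} \approx -171.46$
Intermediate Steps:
$y{\left(Y \right)} = 12$
$I{\left(s \right)} = 5 s$ ($I{\left(s \right)} = 4 s + s = 5 s$)
$\frac{-41279 - 42564}{I{\left(Q \right)} + h{\left(y{\left(-5 \right)},184 \right)}} = \frac{-41279 - 42564}{5 \cdot 95 + \left(2 + 12\right)} = - \frac{83843}{475 + 14} = - \frac{83843}{489}$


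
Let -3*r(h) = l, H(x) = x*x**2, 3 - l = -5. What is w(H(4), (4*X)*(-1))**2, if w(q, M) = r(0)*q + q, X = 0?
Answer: 102400/9 ≈ 11378.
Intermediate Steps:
l = 8 (l = 3 - 1*(-5) = 3 + 5 = 8)
H(x) = x**3
r(h) = -8/3 (r(h) = -1/3*8 = -8/3)
w(q, M) = -5*q/3 (w(q, M) = -8*q/3 + q = -5*q/3)
w(H(4), (4*X)*(-1))**2 = (-5/3*4**3)**2 = (-5/3*64)**2 = (-320/3)**2 = 102400/9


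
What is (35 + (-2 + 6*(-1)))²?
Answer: 729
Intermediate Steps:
(35 + (-2 + 6*(-1)))² = (35 + (-2 - 6))² = (35 - 8)² = 27² = 729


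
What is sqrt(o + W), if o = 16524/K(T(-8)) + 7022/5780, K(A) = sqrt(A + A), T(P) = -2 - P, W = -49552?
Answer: sqrt(-1432017690 + 79590600*sqrt(3))/170 ≈ 211.61*I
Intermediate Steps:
K(A) = sqrt(2)*sqrt(A) (K(A) = sqrt(2*A) = sqrt(2)*sqrt(A))
o = 3511/2890 + 2754*sqrt(3) (o = 16524/((sqrt(2)*sqrt(-2 - 1*(-8)))) + 7022/5780 = 16524/((sqrt(2)*sqrt(-2 + 8))) + 7022*(1/5780) = 16524/((sqrt(2)*sqrt(6))) + 3511/2890 = 16524/((2*sqrt(3))) + 3511/2890 = 16524*(sqrt(3)/6) + 3511/2890 = 2754*sqrt(3) + 3511/2890 = 3511/2890 + 2754*sqrt(3) ≈ 4771.3)
sqrt(o + W) = sqrt((3511/2890 + 2754*sqrt(3)) - 49552) = sqrt(-143201769/2890 + 2754*sqrt(3))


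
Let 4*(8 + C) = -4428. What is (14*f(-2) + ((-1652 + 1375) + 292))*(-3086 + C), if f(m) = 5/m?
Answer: 84020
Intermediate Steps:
C = -1115 (C = -8 + (¼)*(-4428) = -8 - 1107 = -1115)
(14*f(-2) + ((-1652 + 1375) + 292))*(-3086 + C) = (14*(5/(-2)) + ((-1652 + 1375) + 292))*(-3086 - 1115) = (14*(5*(-½)) + (-277 + 292))*(-4201) = (14*(-5/2) + 15)*(-4201) = (-35 + 15)*(-4201) = -20*(-4201) = 84020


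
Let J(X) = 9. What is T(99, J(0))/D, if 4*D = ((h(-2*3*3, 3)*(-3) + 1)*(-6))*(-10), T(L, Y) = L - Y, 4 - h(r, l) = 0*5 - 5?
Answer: -3/13 ≈ -0.23077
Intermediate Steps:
h(r, l) = 9 (h(r, l) = 4 - (0*5 - 5) = 4 - (0 - 5) = 4 - 1*(-5) = 4 + 5 = 9)
D = -390 (D = (((9*(-3) + 1)*(-6))*(-10))/4 = (((-27 + 1)*(-6))*(-10))/4 = (-26*(-6)*(-10))/4 = (156*(-10))/4 = (¼)*(-1560) = -390)
T(99, J(0))/D = (99 - 1*9)/(-390) = (99 - 9)*(-1/390) = 90*(-1/390) = -3/13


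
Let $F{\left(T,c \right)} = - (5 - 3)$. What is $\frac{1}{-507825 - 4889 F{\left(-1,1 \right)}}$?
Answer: $- \frac{1}{498047} \approx -2.0078 \cdot 10^{-6}$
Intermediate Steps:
$F{\left(T,c \right)} = -2$ ($F{\left(T,c \right)} = \left(-1\right) 2 = -2$)
$\frac{1}{-507825 - 4889 F{\left(-1,1 \right)}} = \frac{1}{-507825 - -9778} = \frac{1}{-507825 + 9778} = \frac{1}{-498047} = - \frac{1}{498047}$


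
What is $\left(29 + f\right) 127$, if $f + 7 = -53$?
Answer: $-3937$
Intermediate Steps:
$f = -60$ ($f = -7 - 53 = -60$)
$\left(29 + f\right) 127 = \left(29 - 60\right) 127 = \left(-31\right) 127 = -3937$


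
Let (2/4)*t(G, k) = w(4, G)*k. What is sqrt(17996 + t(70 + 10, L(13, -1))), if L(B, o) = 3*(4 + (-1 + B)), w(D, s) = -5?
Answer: 2*sqrt(4379) ≈ 132.35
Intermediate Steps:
L(B, o) = 9 + 3*B (L(B, o) = 3*(3 + B) = 9 + 3*B)
t(G, k) = -10*k (t(G, k) = 2*(-5*k) = -10*k)
sqrt(17996 + t(70 + 10, L(13, -1))) = sqrt(17996 - 10*(9 + 3*13)) = sqrt(17996 - 10*(9 + 39)) = sqrt(17996 - 10*48) = sqrt(17996 - 480) = sqrt(17516) = 2*sqrt(4379)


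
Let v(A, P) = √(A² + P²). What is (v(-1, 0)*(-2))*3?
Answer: -6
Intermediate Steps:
(v(-1, 0)*(-2))*3 = (√((-1)² + 0²)*(-2))*3 = (√(1 + 0)*(-2))*3 = (√1*(-2))*3 = (1*(-2))*3 = -2*3 = -6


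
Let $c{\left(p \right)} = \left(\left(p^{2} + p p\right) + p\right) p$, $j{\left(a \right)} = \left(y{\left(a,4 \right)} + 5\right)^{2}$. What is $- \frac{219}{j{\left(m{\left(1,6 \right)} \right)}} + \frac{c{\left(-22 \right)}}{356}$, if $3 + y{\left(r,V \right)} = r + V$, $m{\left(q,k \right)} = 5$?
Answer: $- \frac{649054}{10769} \approx -60.271$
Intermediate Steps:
$y{\left(r,V \right)} = -3 + V + r$ ($y{\left(r,V \right)} = -3 + \left(r + V\right) = -3 + \left(V + r\right) = -3 + V + r$)
$j{\left(a \right)} = \left(6 + a\right)^{2}$ ($j{\left(a \right)} = \left(\left(-3 + 4 + a\right) + 5\right)^{2} = \left(\left(1 + a\right) + 5\right)^{2} = \left(6 + a\right)^{2}$)
$c{\left(p \right)} = p \left(p + 2 p^{2}\right)$ ($c{\left(p \right)} = \left(\left(p^{2} + p^{2}\right) + p\right) p = \left(2 p^{2} + p\right) p = \left(p + 2 p^{2}\right) p = p \left(p + 2 p^{2}\right)$)
$- \frac{219}{j{\left(m{\left(1,6 \right)} \right)}} + \frac{c{\left(-22 \right)}}{356} = - \frac{219}{\left(6 + 5\right)^{2}} + \frac{\left(-22\right)^{2} \left(1 + 2 \left(-22\right)\right)}{356} = - \frac{219}{11^{2}} + 484 \left(1 - 44\right) \frac{1}{356} = - \frac{219}{121} + 484 \left(-43\right) \frac{1}{356} = \left(-219\right) \frac{1}{121} - \frac{5203}{89} = - \frac{219}{121} - \frac{5203}{89} = - \frac{649054}{10769}$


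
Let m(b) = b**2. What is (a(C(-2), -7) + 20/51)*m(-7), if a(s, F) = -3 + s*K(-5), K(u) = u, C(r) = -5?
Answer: 55958/51 ≈ 1097.2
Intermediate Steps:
a(s, F) = -3 - 5*s (a(s, F) = -3 + s*(-5) = -3 - 5*s)
(a(C(-2), -7) + 20/51)*m(-7) = ((-3 - 5*(-5)) + 20/51)*(-7)**2 = ((-3 + 25) + 20*(1/51))*49 = (22 + 20/51)*49 = (1142/51)*49 = 55958/51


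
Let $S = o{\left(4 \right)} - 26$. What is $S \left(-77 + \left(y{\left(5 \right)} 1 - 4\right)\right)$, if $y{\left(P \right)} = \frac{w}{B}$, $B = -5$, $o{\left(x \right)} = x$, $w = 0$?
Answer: $1782$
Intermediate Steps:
$S = -22$ ($S = 4 - 26 = -22$)
$y{\left(P \right)} = 0$ ($y{\left(P \right)} = \frac{0}{-5} = 0 \left(- \frac{1}{5}\right) = 0$)
$S \left(-77 + \left(y{\left(5 \right)} 1 - 4\right)\right) = - 22 \left(-77 + \left(0 \cdot 1 - 4\right)\right) = - 22 \left(-77 + \left(0 - 4\right)\right) = - 22 \left(-77 - 4\right) = \left(-22\right) \left(-81\right) = 1782$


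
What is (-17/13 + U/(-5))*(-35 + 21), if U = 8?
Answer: 2646/65 ≈ 40.708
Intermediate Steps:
(-17/13 + U/(-5))*(-35 + 21) = (-17/13 + 8/(-5))*(-35 + 21) = (-17*1/13 + 8*(-⅕))*(-14) = (-17/13 - 8/5)*(-14) = -189/65*(-14) = 2646/65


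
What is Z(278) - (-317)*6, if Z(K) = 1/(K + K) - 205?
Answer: 943533/556 ≈ 1697.0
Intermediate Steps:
Z(K) = -205 + 1/(2*K) (Z(K) = 1/(2*K) - 205 = -205 + 1/(2*K))
Z(278) - (-317)*6 = (-205 + (½)/278) - (-317)*6 = (-205 + (½)*(1/278)) - 1*(-1902) = (-205 + 1/556) + 1902 = -113979/556 + 1902 = 943533/556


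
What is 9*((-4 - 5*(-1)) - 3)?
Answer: -18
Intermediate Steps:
9*((-4 - 5*(-1)) - 3) = 9*((-4 + 5) - 3) = 9*(1 - 3) = 9*(-2) = -18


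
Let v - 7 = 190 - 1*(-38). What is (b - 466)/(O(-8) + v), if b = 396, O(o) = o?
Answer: -70/227 ≈ -0.30837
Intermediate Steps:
v = 235 (v = 7 + (190 - 1*(-38)) = 7 + (190 + 38) = 7 + 228 = 235)
(b - 466)/(O(-8) + v) = (396 - 466)/(-8 + 235) = -70/227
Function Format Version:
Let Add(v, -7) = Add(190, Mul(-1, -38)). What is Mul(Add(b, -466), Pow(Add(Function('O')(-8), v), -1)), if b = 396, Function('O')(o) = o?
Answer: Rational(-70, 227) ≈ -0.30837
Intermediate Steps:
v = 235 (v = Add(7, Add(190, Mul(-1, -38))) = Add(7, Add(190, 38)) = Add(7, 228) = 235)
Mul(Add(b, -466), Pow(Add(Function('O')(-8), v), -1)) = Mul(Add(396, -466), Pow(Add(-8, 235), -1)) = Mul(-70, Pow(227, -1)) = Mul(-70, Rational(1, 227)) = Rational(-70, 227)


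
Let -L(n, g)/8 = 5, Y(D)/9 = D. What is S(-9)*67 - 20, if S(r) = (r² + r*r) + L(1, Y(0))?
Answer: 8154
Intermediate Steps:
Y(D) = 9*D
L(n, g) = -40 (L(n, g) = -8*5 = -40)
S(r) = -40 + 2*r² (S(r) = (r² + r*r) - 40 = (r² + r²) - 40 = 2*r² - 40 = -40 + 2*r²)
S(-9)*67 - 20 = (-40 + 2*(-9)²)*67 - 20 = (-40 + 2*81)*67 - 20 = (-40 + 162)*67 - 20 = 122*67 - 20 = 8174 - 20 = 8154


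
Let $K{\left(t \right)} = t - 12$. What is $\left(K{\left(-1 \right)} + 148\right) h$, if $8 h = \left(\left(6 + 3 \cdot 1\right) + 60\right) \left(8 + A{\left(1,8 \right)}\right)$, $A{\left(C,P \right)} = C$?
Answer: $\frac{83835}{8} \approx 10479.0$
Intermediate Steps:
$K{\left(t \right)} = -12 + t$
$h = \frac{621}{8}$ ($h = \frac{\left(\left(6 + 3 \cdot 1\right) + 60\right) \left(8 + 1\right)}{8} = \frac{\left(\left(6 + 3\right) + 60\right) 9}{8} = \frac{\left(9 + 60\right) 9}{8} = \frac{69 \cdot 9}{8} = \frac{1}{8} \cdot 621 = \frac{621}{8} \approx 77.625$)
$\left(K{\left(-1 \right)} + 148\right) h = \left(\left(-12 - 1\right) + 148\right) \frac{621}{8} = \left(-13 + 148\right) \frac{621}{8} = 135 \cdot \frac{621}{8} = \frac{83835}{8}$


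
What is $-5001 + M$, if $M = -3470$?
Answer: $-8471$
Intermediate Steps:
$-5001 + M = -5001 - 3470 = -8471$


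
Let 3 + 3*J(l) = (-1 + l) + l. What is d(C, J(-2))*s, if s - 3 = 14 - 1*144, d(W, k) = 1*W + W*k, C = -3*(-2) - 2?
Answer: 2540/3 ≈ 846.67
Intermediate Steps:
J(l) = -4/3 + 2*l/3 (J(l) = -1 + ((-1 + l) + l)/3 = -1 + (-1 + 2*l)/3 = -1 + (-⅓ + 2*l/3) = -4/3 + 2*l/3)
C = 4 (C = 6 - 2 = 4)
d(W, k) = W + W*k
s = -127 (s = 3 + (14 - 1*144) = 3 + (14 - 144) = 3 - 130 = -127)
d(C, J(-2))*s = (4*(1 + (-4/3 + (⅔)*(-2))))*(-127) = (4*(1 + (-4/3 - 4/3)))*(-127) = (4*(1 - 8/3))*(-127) = (4*(-5/3))*(-127) = -20/3*(-127) = 2540/3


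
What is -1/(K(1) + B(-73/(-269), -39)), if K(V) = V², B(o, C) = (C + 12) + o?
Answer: 269/6921 ≈ 0.038867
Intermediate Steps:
B(o, C) = 12 + C + o (B(o, C) = (12 + C) + o = 12 + C + o)
-1/(K(1) + B(-73/(-269), -39)) = -1/(1² + (12 - 39 - 73/(-269))) = -1/(1 + (12 - 39 - 73*(-1/269))) = -1/(1 + (12 - 39 + 73/269)) = -1/(1 - 7190/269) = -1/(-6921/269) = -1*(-269/6921) = 269/6921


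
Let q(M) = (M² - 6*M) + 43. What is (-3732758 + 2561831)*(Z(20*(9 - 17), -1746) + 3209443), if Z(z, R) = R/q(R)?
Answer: -11495925304115788593/3059035 ≈ -3.7580e+12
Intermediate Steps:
q(M) = 43 + M² - 6*M
Z(z, R) = R/(43 + R² - 6*R)
(-3732758 + 2561831)*(Z(20*(9 - 17), -1746) + 3209443) = (-3732758 + 2561831)*(-1746/(43 + (-1746)² - 6*(-1746)) + 3209443) = -1170927*(-1746/(43 + 3048516 + 10476) + 3209443) = -1170927*(-1746/3059035 + 3209443) = -1170927*9817798465759/3059035 = -11495925304115788593/3059035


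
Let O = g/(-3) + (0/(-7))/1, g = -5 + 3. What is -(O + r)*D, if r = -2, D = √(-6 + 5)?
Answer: 4*I/3 ≈ 1.3333*I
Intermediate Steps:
g = -2
D = I (D = √(-1) = I ≈ 1.0*I)
O = ⅔ (O = -2/(-3) + (0/(-7))/1 = -2*(-⅓) + (0*(-⅐))*1 = ⅔ + 0*1 = ⅔ + 0 = ⅔ ≈ 0.66667)
-(O + r)*D = -(⅔ - 2)*I = -(-4)*I/3 = 4*I/3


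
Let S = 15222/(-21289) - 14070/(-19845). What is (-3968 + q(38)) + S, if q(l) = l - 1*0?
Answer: -15812854762/4023621 ≈ -3930.0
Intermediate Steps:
q(l) = l (q(l) = l + 0 = l)
S = -24232/4023621 (S = 15222*(-1/21289) - 14070*(-1/19845) = -15222/21289 + 134/189 = -24232/4023621 ≈ -0.0060224)
(-3968 + q(38)) + S = (-3968 + 38) - 24232/4023621 = -3930 - 24232/4023621 = -15812854762/4023621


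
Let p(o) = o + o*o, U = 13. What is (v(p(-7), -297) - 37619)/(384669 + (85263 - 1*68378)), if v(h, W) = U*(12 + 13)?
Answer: -18647/200777 ≈ -0.092874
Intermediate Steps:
p(o) = o + o²
v(h, W) = 325 (v(h, W) = 13*(12 + 13) = 13*25 = 325)
(v(p(-7), -297) - 37619)/(384669 + (85263 - 1*68378)) = (325 - 37619)/(384669 + (85263 - 1*68378)) = -37294/(384669 + (85263 - 68378)) = -37294/(384669 + 16885) = -37294/401554 = -37294*1/401554 = -18647/200777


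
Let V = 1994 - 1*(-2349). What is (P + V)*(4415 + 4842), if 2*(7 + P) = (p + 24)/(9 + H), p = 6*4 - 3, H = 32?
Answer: 3291761429/82 ≈ 4.0143e+7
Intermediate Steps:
V = 4343 (V = 1994 + 2349 = 4343)
p = 21 (p = 24 - 3 = 21)
P = -529/82 (P = -7 + ((21 + 24)/(9 + 32))/2 = -7 + (45/41)/2 = -7 + (45*(1/41))/2 = -7 + (1/2)*(45/41) = -7 + 45/82 = -529/82 ≈ -6.4512)
(P + V)*(4415 + 4842) = (-529/82 + 4343)*(4415 + 4842) = (355597/82)*9257 = 3291761429/82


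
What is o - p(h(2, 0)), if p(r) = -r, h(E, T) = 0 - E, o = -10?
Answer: -12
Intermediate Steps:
h(E, T) = -E
o - p(h(2, 0)) = -10 - (-1)*(-1*2) = -10 - (-1)*(-2) = -10 - 1*2 = -10 - 2 = -12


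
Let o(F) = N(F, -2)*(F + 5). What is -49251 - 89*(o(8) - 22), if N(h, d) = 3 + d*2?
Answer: -46136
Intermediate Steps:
N(h, d) = 3 + 2*d
o(F) = -5 - F (o(F) = (3 + 2*(-2))*(F + 5) = (3 - 4)*(5 + F) = -(5 + F) = -5 - F)
-49251 - 89*(o(8) - 22) = -49251 - 89*((-5 - 1*8) - 22) = -49251 - 89*((-5 - 8) - 22) = -49251 - 89*(-13 - 22) = -49251 - 89*(-35) = -49251 + 3115 = -46136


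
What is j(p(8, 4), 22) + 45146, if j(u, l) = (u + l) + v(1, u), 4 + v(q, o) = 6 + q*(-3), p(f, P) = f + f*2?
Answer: 45191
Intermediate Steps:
p(f, P) = 3*f (p(f, P) = f + 2*f = 3*f)
v(q, o) = 2 - 3*q (v(q, o) = -4 + (6 + q*(-3)) = -4 + (6 - 3*q) = 2 - 3*q)
j(u, l) = -1 + l + u (j(u, l) = (u + l) + (2 - 3*1) = (l + u) + (2 - 3) = (l + u) - 1 = -1 + l + u)
j(p(8, 4), 22) + 45146 = (-1 + 22 + 3*8) + 45146 = (-1 + 22 + 24) + 45146 = 45 + 45146 = 45191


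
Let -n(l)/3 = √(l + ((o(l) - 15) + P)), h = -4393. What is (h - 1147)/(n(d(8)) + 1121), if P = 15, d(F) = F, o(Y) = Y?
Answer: -5540/1109 ≈ -4.9955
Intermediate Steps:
n(l) = -3*√2*√l (n(l) = -3*√(l + ((l - 15) + 15)) = -3*√(l + ((-15 + l) + 15)) = -3*√(l + l) = -3*√2*√l)
(h - 1147)/(n(d(8)) + 1121) = (-4393 - 1147)/(-3*√2*√8 + 1121) = -5540/(-3*√2*2*√2 + 1121) = -5540/(-12 + 1121) = -5540/1109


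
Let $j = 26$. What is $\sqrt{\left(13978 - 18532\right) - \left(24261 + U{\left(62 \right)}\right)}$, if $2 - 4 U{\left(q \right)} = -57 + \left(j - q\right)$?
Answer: $\frac{i \sqrt{115355}}{2} \approx 169.82 i$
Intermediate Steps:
$U{\left(q \right)} = \frac{33}{4} + \frac{q}{4}$ ($U{\left(q \right)} = \frac{1}{2} - \frac{-57 - \left(-26 + q\right)}{4} = \frac{1}{2} - \frac{-31 - q}{4} = \frac{1}{2} + \left(\frac{31}{4} + \frac{q}{4}\right) = \frac{33}{4} + \frac{q}{4}$)
$\sqrt{\left(13978 - 18532\right) - \left(24261 + U{\left(62 \right)}\right)} = \sqrt{\left(13978 - 18532\right) - \left(\frac{97077}{4} + \frac{31}{2}\right)} = \sqrt{-4554 - \frac{97139}{4}} = \sqrt{- \frac{115355}{4}} = \frac{i \sqrt{115355}}{2}$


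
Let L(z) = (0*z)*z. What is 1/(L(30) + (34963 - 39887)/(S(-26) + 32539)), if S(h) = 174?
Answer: -32713/4924 ≈ -6.6436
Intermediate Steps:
L(z) = 0 (L(z) = 0*z = 0)
1/(L(30) + (34963 - 39887)/(S(-26) + 32539)) = 1/(0 + (34963 - 39887)/(174 + 32539)) = 1/(0 - 4924/32713) = 1/(-4924/32713) = -32713/4924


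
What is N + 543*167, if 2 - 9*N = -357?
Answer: 816488/9 ≈ 90721.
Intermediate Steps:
N = 359/9 (N = 2/9 - ⅑*(-357) = 2/9 + 119/3 = 359/9 ≈ 39.889)
N + 543*167 = 359/9 + 543*167 = 359/9 + 90681 = 816488/9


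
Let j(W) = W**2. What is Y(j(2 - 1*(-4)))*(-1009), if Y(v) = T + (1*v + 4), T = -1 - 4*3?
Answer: -27243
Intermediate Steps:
T = -13 (T = -1 - 12 = -13)
Y(v) = -9 + v (Y(v) = -13 + (1*v + 4) = -13 + (v + 4) = -13 + (4 + v) = -9 + v)
Y(j(2 - 1*(-4)))*(-1009) = (-9 + (2 - 1*(-4))**2)*(-1009) = (-9 + (2 + 4)**2)*(-1009) = (-9 + 6**2)*(-1009) = (-9 + 36)*(-1009) = 27*(-1009) = -27243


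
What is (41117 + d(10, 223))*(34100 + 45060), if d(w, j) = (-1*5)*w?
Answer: 3250863720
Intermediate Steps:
d(w, j) = -5*w
(41117 + d(10, 223))*(34100 + 45060) = (41117 - 5*10)*(34100 + 45060) = (41117 - 50)*79160 = 41067*79160 = 3250863720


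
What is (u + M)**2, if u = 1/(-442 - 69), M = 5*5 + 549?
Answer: 86032515969/261121 ≈ 3.2947e+5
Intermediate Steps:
M = 574 (M = 25 + 549 = 574)
u = -1/511 (u = 1/(-511) = -1/511 ≈ -0.0019569)
(u + M)**2 = (-1/511 + 574)**2 = (293313/511)**2 = 86032515969/261121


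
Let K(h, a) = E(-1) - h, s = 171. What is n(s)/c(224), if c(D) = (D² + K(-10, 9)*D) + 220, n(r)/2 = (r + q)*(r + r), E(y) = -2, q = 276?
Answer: 25479/4349 ≈ 5.8586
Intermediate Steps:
K(h, a) = -2 - h
n(r) = 4*r*(276 + r) (n(r) = 2*((r + 276)*(r + r)) = 2*((276 + r)*(2*r)) = 2*(2*r*(276 + r)) = 4*r*(276 + r))
c(D) = 220 + D² + 8*D (c(D) = (D² + (-2 - 1*(-10))*D) + 220 = (D² + (-2 + 10)*D) + 220 = (D² + 8*D) + 220 = 220 + D² + 8*D)
n(s)/c(224) = (4*171*(276 + 171))/(220 + 224² + 8*224) = (4*171*447)/(220 + 50176 + 1792) = 305748/52188 = 305748*(1/52188) = 25479/4349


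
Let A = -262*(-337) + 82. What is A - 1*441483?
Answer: -353107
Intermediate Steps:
A = 88376 (A = 88294 + 82 = 88376)
A - 1*441483 = 88376 - 1*441483 = 88376 - 441483 = -353107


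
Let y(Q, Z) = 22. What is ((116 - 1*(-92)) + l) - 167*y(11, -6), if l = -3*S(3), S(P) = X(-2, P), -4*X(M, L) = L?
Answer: -13855/4 ≈ -3463.8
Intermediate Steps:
X(M, L) = -L/4
S(P) = -P/4
l = 9/4 (l = -(-3)*3/4 = -3*(-3/4) = 9/4 ≈ 2.2500)
((116 - 1*(-92)) + l) - 167*y(11, -6) = ((116 - 1*(-92)) + 9/4) - 167*22 = ((116 + 92) + 9/4) - 3674 = (208 + 9/4) - 3674 = 841/4 - 3674 = -13855/4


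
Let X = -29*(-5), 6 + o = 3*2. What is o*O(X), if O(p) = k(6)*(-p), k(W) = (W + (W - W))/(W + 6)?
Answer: 0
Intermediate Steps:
k(W) = W/(6 + W) (k(W) = (W + 0)/(6 + W) = W/(6 + W))
o = 0 (o = -6 + 3*2 = -6 + 6 = 0)
X = 145
O(p) = -p/2 (O(p) = (6/(6 + 6))*(-p) = (6/12)*(-p) = (6*(1/12))*(-p) = (-p)/2 = -p/2)
o*O(X) = 0*(-½*145) = 0*(-145/2) = 0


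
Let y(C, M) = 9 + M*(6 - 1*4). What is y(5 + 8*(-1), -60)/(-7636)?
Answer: 111/7636 ≈ 0.014536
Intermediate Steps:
y(C, M) = 9 + 2*M (y(C, M) = 9 + M*(6 - 4) = 9 + M*2 = 9 + 2*M)
y(5 + 8*(-1), -60)/(-7636) = (9 + 2*(-60))/(-7636) = (9 - 120)*(-1/7636) = -111*(-1/7636) = 111/7636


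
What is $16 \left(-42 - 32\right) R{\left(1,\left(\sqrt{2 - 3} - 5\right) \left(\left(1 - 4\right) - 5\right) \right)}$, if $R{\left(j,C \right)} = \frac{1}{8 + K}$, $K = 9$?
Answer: $- \frac{1184}{17} \approx -69.647$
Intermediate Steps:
$R{\left(j,C \right)} = \frac{1}{17}$ ($R{\left(j,C \right)} = \frac{1}{8 + 9} = \frac{1}{17}$)
$16 \left(-42 - 32\right) R{\left(1,\left(\sqrt{2 - 3} - 5\right) \left(\left(1 - 4\right) - 5\right) \right)} = 16 \left(-42 - 32\right) \frac{1}{17} = 16 \left(-74\right) \frac{1}{17} = \left(-1184\right) \frac{1}{17} = - \frac{1184}{17}$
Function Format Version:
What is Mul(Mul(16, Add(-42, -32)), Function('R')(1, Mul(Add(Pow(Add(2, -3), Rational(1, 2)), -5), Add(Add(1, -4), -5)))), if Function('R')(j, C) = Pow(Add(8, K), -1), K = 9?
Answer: Rational(-1184, 17) ≈ -69.647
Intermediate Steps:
Function('R')(j, C) = Rational(1, 17) (Function('R')(j, C) = Pow(Add(8, 9), -1) = Pow(17, -1) = Rational(1, 17))
Mul(Mul(16, Add(-42, -32)), Function('R')(1, Mul(Add(Pow(Add(2, -3), Rational(1, 2)), -5), Add(Add(1, -4), -5)))) = Mul(Mul(16, Add(-42, -32)), Rational(1, 17)) = Mul(Mul(16, -74), Rational(1, 17)) = Mul(-1184, Rational(1, 17)) = Rational(-1184, 17)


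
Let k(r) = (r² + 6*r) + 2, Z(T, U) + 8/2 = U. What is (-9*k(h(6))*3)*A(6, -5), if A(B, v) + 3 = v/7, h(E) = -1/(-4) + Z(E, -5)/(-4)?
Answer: 32643/14 ≈ 2331.6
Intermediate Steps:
Z(T, U) = -4 + U
h(E) = 5/2 (h(E) = -1/(-4) + (-4 - 5)/(-4) = -1*(-¼) - 9*(-¼) = ¼ + 9/4 = 5/2)
A(B, v) = -3 + v/7
k(r) = 2 + r² + 6*r
(-9*k(h(6))*3)*A(6, -5) = (-9*(2 + (5/2)² + 6*(5/2))*3)*(-3 + (⅐)*(-5)) = (-9*(2 + 25/4 + 15)*3)*(-3 - 5/7) = -837*3/4*(-26/7) = -9*279/4*(-26/7) = -2511/4*(-26/7) = 32643/14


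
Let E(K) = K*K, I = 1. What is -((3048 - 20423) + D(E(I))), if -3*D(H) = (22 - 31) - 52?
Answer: 52064/3 ≈ 17355.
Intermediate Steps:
E(K) = K²
D(H) = 61/3 (D(H) = -((22 - 31) - 52)/3 = -(-9 - 52)/3 = -⅓*(-61) = 61/3)
-((3048 - 20423) + D(E(I))) = -((3048 - 20423) + 61/3) = -(-17375 + 61/3) = -1*(-52064/3) = 52064/3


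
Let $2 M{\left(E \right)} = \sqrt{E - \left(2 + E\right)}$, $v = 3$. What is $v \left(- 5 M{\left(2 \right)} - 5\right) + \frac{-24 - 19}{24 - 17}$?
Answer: $- \frac{148}{7} - \frac{15 i \sqrt{2}}{2} \approx -21.143 - 10.607 i$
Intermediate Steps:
$M{\left(E \right)} = \frac{i \sqrt{2}}{2}$ ($M{\left(E \right)} = \frac{\sqrt{E - \left(2 + E\right)}}{2} = \frac{\sqrt{-2}}{2} = \frac{i \sqrt{2}}{2}$)
$v \left(- 5 M{\left(2 \right)} - 5\right) + \frac{-24 - 19}{24 - 17} = 3 \left(- 5 \frac{i \sqrt{2}}{2} - 5\right) + \frac{-24 - 19}{24 - 17} = 3 \left(- \frac{5 i \sqrt{2}}{2} - 5\right) - \frac{43}{7} = 3 \left(-5 - \frac{5 i \sqrt{2}}{2}\right) - \frac{43}{7} = \left(-15 - \frac{15 i \sqrt{2}}{2}\right) - \frac{43}{7} = - \frac{148}{7} - \frac{15 i \sqrt{2}}{2}$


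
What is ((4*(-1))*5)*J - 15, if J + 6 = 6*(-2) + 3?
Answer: 285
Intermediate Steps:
J = -15 (J = -6 + (6*(-2) + 3) = -6 + (-12 + 3) = -6 - 9 = -15)
((4*(-1))*5)*J - 15 = ((4*(-1))*5)*(-15) - 15 = -4*5*(-15) - 15 = -20*(-15) - 15 = 300 - 15 = 285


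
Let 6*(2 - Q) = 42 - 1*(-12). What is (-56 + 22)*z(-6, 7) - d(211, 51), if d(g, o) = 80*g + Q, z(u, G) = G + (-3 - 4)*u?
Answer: -18539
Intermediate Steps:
Q = -7 (Q = 2 - (42 - 1*(-12))/6 = 2 - (42 + 12)/6 = 2 - ⅙*54 = 2 - 9 = -7)
z(u, G) = G - 7*u
d(g, o) = -7 + 80*g (d(g, o) = 80*g - 7 = -7 + 80*g)
(-56 + 22)*z(-6, 7) - d(211, 51) = (-56 + 22)*(7 - 7*(-6)) - (-7 + 80*211) = -34*(7 + 42) - (-7 + 16880) = -34*49 - 1*16873 = -1666 - 16873 = -18539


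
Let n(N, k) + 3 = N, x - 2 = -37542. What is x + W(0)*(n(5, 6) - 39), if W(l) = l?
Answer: -37540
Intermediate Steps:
x = -37540 (x = 2 - 37542 = -37540)
n(N, k) = -3 + N
x + W(0)*(n(5, 6) - 39) = -37540 + 0*((-3 + 5) - 39) = -37540 + 0*(2 - 39) = -37540 + 0*(-37) = -37540 + 0 = -37540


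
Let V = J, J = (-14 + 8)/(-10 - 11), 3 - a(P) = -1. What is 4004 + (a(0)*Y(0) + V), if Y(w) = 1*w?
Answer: 28030/7 ≈ 4004.3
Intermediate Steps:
Y(w) = w
a(P) = 4 (a(P) = 3 - 1*(-1) = 3 + 1 = 4)
J = 2/7 (J = -6/(-21) = -6*(-1/21) = 2/7 ≈ 0.28571)
V = 2/7 ≈ 0.28571
4004 + (a(0)*Y(0) + V) = 4004 + (4*0 + 2/7) = 4004 + (0 + 2/7) = 4004 + 2/7 = 28030/7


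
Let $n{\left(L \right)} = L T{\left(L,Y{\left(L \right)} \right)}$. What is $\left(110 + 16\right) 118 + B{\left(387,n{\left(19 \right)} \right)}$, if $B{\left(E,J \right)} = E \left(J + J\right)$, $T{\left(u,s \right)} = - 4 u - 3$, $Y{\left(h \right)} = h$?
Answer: $-1146906$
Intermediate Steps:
$T{\left(u,s \right)} = -3 - 4 u$
$n{\left(L \right)} = L \left(-3 - 4 L\right)$
$B{\left(E,J \right)} = 2 E J$ ($B{\left(E,J \right)} = E 2 J = 2 E J$)
$\left(110 + 16\right) 118 + B{\left(387,n{\left(19 \right)} \right)} = \left(110 + 16\right) 118 + 2 \cdot 387 \left(\left(-1\right) 19 \left(3 + 4 \cdot 19\right)\right) = 126 \cdot 118 + 2 \cdot 387 \left(\left(-1\right) 19 \left(3 + 76\right)\right) = 14868 + 2 \cdot 387 \left(\left(-1\right) 19 \cdot 79\right) = 14868 + 2 \cdot 387 \left(-1501\right) = 14868 - 1161774 = -1146906$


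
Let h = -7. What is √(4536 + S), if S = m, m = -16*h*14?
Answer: 2*√1526 ≈ 78.128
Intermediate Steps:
m = 1568 (m = -16*(-7)*14 = 112*14 = 1568)
S = 1568
√(4536 + S) = √(4536 + 1568) = √6104 = 2*√1526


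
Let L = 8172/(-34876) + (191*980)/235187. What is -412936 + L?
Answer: -846763532444629/2050595453 ≈ -4.1294e+5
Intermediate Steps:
L = 1151535379/2050595453 (L = 8172*(-1/34876) + 187180*(1/235187) = -2043/8719 + 187180/235187 = 1151535379/2050595453 ≈ 0.56156)
-412936 + L = -412936 + 1151535379/2050595453 = -846763532444629/2050595453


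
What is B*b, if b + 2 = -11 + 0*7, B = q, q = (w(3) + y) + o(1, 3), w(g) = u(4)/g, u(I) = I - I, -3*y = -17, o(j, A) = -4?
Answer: -65/3 ≈ -21.667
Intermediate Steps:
y = 17/3 (y = -⅓*(-17) = 17/3 ≈ 5.6667)
u(I) = 0
w(g) = 0 (w(g) = 0/g = 0)
q = 5/3 (q = (0 + 17/3) - 4 = 17/3 - 4 = 5/3 ≈ 1.6667)
B = 5/3 ≈ 1.6667
b = -13 (b = -2 + (-11 + 0*7) = -2 + (-11 + 0) = -2 - 11 = -13)
B*b = (5/3)*(-13) = -65/3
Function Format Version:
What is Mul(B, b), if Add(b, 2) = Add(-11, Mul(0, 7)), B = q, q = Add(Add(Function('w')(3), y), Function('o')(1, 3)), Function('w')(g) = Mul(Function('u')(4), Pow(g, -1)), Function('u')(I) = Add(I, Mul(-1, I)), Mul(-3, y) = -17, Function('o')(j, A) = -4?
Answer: Rational(-65, 3) ≈ -21.667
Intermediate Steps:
y = Rational(17, 3) (y = Mul(Rational(-1, 3), -17) = Rational(17, 3) ≈ 5.6667)
Function('u')(I) = 0
Function('w')(g) = 0 (Function('w')(g) = Mul(0, Pow(g, -1)) = 0)
q = Rational(5, 3) (q = Add(Add(0, Rational(17, 3)), -4) = Add(Rational(17, 3), -4) = Rational(5, 3) ≈ 1.6667)
B = Rational(5, 3) ≈ 1.6667
b = -13 (b = Add(-2, Add(-11, Mul(0, 7))) = Add(-2, Add(-11, 0)) = Add(-2, -11) = -13)
Mul(B, b) = Mul(Rational(5, 3), -13) = Rational(-65, 3)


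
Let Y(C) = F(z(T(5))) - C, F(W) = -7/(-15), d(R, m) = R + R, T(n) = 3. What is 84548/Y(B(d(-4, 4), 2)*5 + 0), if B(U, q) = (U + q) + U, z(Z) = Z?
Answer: 1268220/1057 ≈ 1199.8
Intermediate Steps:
d(R, m) = 2*R
F(W) = 7/15 (F(W) = -7*(-1/15) = 7/15)
B(U, q) = q + 2*U
Y(C) = 7/15 - C
84548/Y(B(d(-4, 4), 2)*5 + 0) = 84548/(7/15 - ((2 + 2*(2*(-4)))*5 + 0)) = 84548/(7/15 - ((2 + 2*(-8))*5 + 0)) = 84548/(7/15 - ((2 - 16)*5 + 0)) = 84548/(7/15 - (-14*5 + 0)) = 84548/(7/15 - (-70 + 0)) = 84548/(7/15 - 1*(-70)) = 84548/(7/15 + 70) = 84548/(1057/15) = 84548*(15/1057) = 1268220/1057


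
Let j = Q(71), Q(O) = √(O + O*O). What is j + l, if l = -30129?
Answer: -30129 + 6*√142 ≈ -30058.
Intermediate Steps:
Q(O) = √(O + O²)
j = 6*√142 (j = √(71*(1 + 71)) = √(71*72) = √5112 = 6*√142 ≈ 71.498)
j + l = 6*√142 - 30129 = -30129 + 6*√142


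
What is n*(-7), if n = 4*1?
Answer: -28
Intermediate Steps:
n = 4
n*(-7) = 4*(-7) = -28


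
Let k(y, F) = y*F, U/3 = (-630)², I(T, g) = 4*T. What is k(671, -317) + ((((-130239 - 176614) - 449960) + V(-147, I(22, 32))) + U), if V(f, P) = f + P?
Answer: 221121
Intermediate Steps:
U = 1190700 (U = 3*(-630)² = 3*396900 = 1190700)
V(f, P) = P + f
k(y, F) = F*y
k(671, -317) + ((((-130239 - 176614) - 449960) + V(-147, I(22, 32))) + U) = -317*671 + ((((-130239 - 176614) - 449960) + (4*22 - 147)) + 1190700) = -212707 + (((-306853 - 449960) + (88 - 147)) + 1190700) = -212707 + ((-756813 - 59) + 1190700) = -212707 + (-756872 + 1190700) = -212707 + 433828 = 221121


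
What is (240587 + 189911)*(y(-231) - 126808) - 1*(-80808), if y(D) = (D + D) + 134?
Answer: -54731712920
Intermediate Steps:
y(D) = 134 + 2*D (y(D) = 2*D + 134 = 134 + 2*D)
(240587 + 189911)*(y(-231) - 126808) - 1*(-80808) = (240587 + 189911)*((134 + 2*(-231)) - 126808) - 1*(-80808) = 430498*((134 - 462) - 126808) + 80808 = 430498*(-328 - 126808) + 80808 = 430498*(-127136) + 80808 = -54731793728 + 80808 = -54731712920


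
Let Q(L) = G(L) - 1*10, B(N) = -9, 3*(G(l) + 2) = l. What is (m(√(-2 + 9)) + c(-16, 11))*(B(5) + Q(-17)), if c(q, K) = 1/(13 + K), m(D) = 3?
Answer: -730/9 ≈ -81.111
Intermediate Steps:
G(l) = -2 + l/3
Q(L) = -12 + L/3 (Q(L) = (-2 + L/3) - 1*10 = (-2 + L/3) - 10 = -12 + L/3)
(m(√(-2 + 9)) + c(-16, 11))*(B(5) + Q(-17)) = (3 + 1/(13 + 11))*(-9 + (-12 + (⅓)*(-17))) = (3 + 1/24)*(-9 + (-12 - 17/3)) = (3 + 1/24)*(-9 - 53/3) = (73/24)*(-80/3) = -730/9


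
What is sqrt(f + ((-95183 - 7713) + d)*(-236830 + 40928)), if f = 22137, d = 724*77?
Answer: 3*sqrt(1026267737) ≈ 96106.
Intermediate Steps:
d = 55748
sqrt(f + ((-95183 - 7713) + d)*(-236830 + 40928)) = sqrt(22137 + ((-95183 - 7713) + 55748)*(-236830 + 40928)) = sqrt(22137 + (-102896 + 55748)*(-195902)) = sqrt(22137 - 47148*(-195902)) = sqrt(22137 + 9236387496) = sqrt(9236409633) = 3*sqrt(1026267737)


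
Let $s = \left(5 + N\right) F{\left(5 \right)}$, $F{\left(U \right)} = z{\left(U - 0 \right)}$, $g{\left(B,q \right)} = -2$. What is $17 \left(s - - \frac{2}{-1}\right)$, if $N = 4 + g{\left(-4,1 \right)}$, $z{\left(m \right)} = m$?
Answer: $561$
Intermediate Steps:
$N = 2$ ($N = 4 - 2 = 2$)
$F{\left(U \right)} = U$ ($F{\left(U \right)} = U - 0 = U + 0 = U$)
$s = 35$ ($s = \left(5 + 2\right) 5 = 7 \cdot 5 = 35$)
$17 \left(s - - \frac{2}{-1}\right) = 17 \left(35 - - \frac{2}{-1}\right) = 17 \left(35 - \left(-2\right) \left(-1\right)\right) = 17 \left(35 - 2\right) = 17 \cdot 33 = 561$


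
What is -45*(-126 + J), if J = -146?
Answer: 12240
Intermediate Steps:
-45*(-126 + J) = -45*(-126 - 146) = -45*(-272) = 12240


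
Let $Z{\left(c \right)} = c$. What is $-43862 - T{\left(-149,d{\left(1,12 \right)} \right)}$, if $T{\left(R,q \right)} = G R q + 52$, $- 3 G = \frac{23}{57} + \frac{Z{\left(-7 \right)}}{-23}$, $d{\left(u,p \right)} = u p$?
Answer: $- \frac{58124342}{1311} \approx -44336.0$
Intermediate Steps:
$d{\left(u,p \right)} = p u$
$G = - \frac{928}{3933}$ ($G = - \frac{\frac{23}{57} - \frac{7}{-23}}{3} = - \frac{23 \cdot \frac{1}{57} - - \frac{7}{23}}{3} = - \frac{\frac{23}{57} + \frac{7}{23}}{3} = \left(- \frac{1}{3}\right) \frac{928}{1311} = - \frac{928}{3933} \approx -0.23595$)
$T{\left(R,q \right)} = 52 - \frac{928 R q}{3933}$ ($T{\left(R,q \right)} = - \frac{928 R}{3933} q + 52 = - \frac{928 R q}{3933} + 52 = 52 - \frac{928 R q}{3933}$)
$-43862 - T{\left(-149,d{\left(1,12 \right)} \right)} = -43862 - \left(52 - - \frac{138272 \cdot 12 \cdot 1}{3933}\right) = -43862 - \left(52 - \left(- \frac{138272}{3933}\right) 12\right) = -43862 - \left(52 + \frac{553088}{1311}\right) = -43862 - \frac{621260}{1311} = - \frac{58124342}{1311}$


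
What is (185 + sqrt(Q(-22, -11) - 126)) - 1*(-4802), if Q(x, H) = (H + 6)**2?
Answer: 4987 + I*sqrt(101) ≈ 4987.0 + 10.05*I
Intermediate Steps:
Q(x, H) = (6 + H)**2
(185 + sqrt(Q(-22, -11) - 126)) - 1*(-4802) = (185 + sqrt((6 - 11)**2 - 126)) - 1*(-4802) = (185 + sqrt((-5)**2 - 126)) + 4802 = (185 + sqrt(25 - 126)) + 4802 = (185 + sqrt(-101)) + 4802 = (185 + I*sqrt(101)) + 4802 = 4987 + I*sqrt(101)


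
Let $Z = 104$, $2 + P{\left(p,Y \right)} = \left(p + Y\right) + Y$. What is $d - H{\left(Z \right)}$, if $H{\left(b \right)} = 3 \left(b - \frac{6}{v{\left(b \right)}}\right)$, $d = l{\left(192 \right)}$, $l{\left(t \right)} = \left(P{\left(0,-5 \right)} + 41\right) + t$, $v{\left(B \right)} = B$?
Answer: $- \frac{4723}{52} \approx -90.827$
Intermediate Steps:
$P{\left(p,Y \right)} = -2 + p + 2 Y$ ($P{\left(p,Y \right)} = -2 + \left(\left(p + Y\right) + Y\right) = -2 + \left(\left(Y + p\right) + Y\right) = -2 + \left(p + 2 Y\right) = -2 + p + 2 Y$)
$l{\left(t \right)} = 29 + t$ ($l{\left(t \right)} = \left(\left(-2 + 0 + 2 \left(-5\right)\right) + 41\right) + t = \left(\left(-2 + 0 - 10\right) + 41\right) + t = \left(-12 + 41\right) + t = 29 + t$)
$d = 221$ ($d = 29 + 192 = 221$)
$H{\left(b \right)} = - \frac{18}{b} + 3 b$ ($H{\left(b \right)} = 3 \left(b - \frac{6}{b}\right) = - \frac{18}{b} + 3 b$)
$d - H{\left(Z \right)} = 221 - \left(- \frac{18}{104} + 3 \cdot 104\right) = 221 - \left(\left(-18\right) \frac{1}{104} + 312\right) = 221 - \left(- \frac{9}{52} + 312\right) = 221 - \frac{16215}{52} = - \frac{4723}{52}$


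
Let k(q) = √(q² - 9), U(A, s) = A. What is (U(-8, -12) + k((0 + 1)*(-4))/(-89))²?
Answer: (712 + √7)²/7921 ≈ 64.477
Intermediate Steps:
k(q) = √(-9 + q²)
(U(-8, -12) + k((0 + 1)*(-4))/(-89))² = (-8 + √(-9 + ((0 + 1)*(-4))²)/(-89))² = (-8 + √(-9 + (1*(-4))²)*(-1/89))² = (-8 + √(-9 + (-4)²)*(-1/89))² = (-8 + √(-9 + 16)*(-1/89))² = (-8 + √7*(-1/89))² = (-8 - √7/89)²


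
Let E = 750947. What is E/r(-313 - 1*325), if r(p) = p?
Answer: -750947/638 ≈ -1177.0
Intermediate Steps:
E/r(-313 - 1*325) = 750947/(-313 - 1*325) = 750947/(-313 - 325) = 750947/(-638) = 750947*(-1/638) = -750947/638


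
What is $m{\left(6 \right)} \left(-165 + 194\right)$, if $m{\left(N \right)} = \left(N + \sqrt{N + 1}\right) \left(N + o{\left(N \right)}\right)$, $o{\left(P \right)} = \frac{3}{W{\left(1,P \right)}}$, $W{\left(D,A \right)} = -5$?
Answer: $\frac{4698}{5} + \frac{783 \sqrt{7}}{5} \approx 1353.9$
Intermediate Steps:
$o{\left(P \right)} = - \frac{3}{5}$ ($o{\left(P \right)} = \frac{3}{-5} = 3 \left(- \frac{1}{5}\right) = - \frac{3}{5}$)
$m{\left(N \right)} = \left(- \frac{3}{5} + N\right) \left(N + \sqrt{1 + N}\right)$ ($m{\left(N \right)} = \left(N + \sqrt{N + 1}\right) \left(N - \frac{3}{5}\right) = \left(N + \sqrt{1 + N}\right) \left(- \frac{3}{5} + N\right) = \left(- \frac{3}{5} + N\right) \left(N + \sqrt{1 + N}\right)$)
$m{\left(6 \right)} \left(-165 + 194\right) = \left(6^{2} - \frac{18}{5} - \frac{3 \sqrt{1 + 6}}{5} + 6 \sqrt{1 + 6}\right) \left(-165 + 194\right) = \left(36 - \frac{18}{5} - \frac{3 \sqrt{7}}{5} + 6 \sqrt{7}\right) 29 = \left(\frac{162}{5} + \frac{27 \sqrt{7}}{5}\right) 29 = \frac{4698}{5} + \frac{783 \sqrt{7}}{5}$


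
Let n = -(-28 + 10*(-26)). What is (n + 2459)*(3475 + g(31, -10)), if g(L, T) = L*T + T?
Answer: 8666785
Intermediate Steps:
g(L, T) = T + L*T
n = 288 (n = -(-28 - 260) = -1*(-288) = 288)
(n + 2459)*(3475 + g(31, -10)) = (288 + 2459)*(3475 - 10*(1 + 31)) = 2747*(3475 - 10*32) = 2747*(3475 - 320) = 2747*3155 = 8666785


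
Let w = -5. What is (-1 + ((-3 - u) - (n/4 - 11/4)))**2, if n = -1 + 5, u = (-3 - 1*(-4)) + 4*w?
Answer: 4489/16 ≈ 280.56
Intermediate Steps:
u = -19 (u = (-3 - 1*(-4)) + 4*(-5) = (-3 + 4) - 20 = 1 - 20 = -19)
n = 4
(-1 + ((-3 - u) - (n/4 - 11/4)))**2 = (-1 + ((-3 - 1*(-19)) - (4/4 - 11/4)))**2 = (-1 + ((-3 + 19) - (4*(1/4) - 11*1/4)))**2 = (-1 + (16 - (1 - 11/4)))**2 = (-1 + (16 - 1*(-7/4)))**2 = (-1 + (16 + 7/4))**2 = (-1 + 71/4)**2 = (67/4)**2 = 4489/16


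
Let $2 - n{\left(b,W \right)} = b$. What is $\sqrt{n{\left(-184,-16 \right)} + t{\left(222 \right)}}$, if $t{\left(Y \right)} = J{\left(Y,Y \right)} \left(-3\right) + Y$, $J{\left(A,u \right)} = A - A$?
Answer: $2 \sqrt{102} \approx 20.199$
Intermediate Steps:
$J{\left(A,u \right)} = 0$
$n{\left(b,W \right)} = 2 - b$
$t{\left(Y \right)} = Y$ ($t{\left(Y \right)} = 0 \left(-3\right) + Y = 0 + Y = Y$)
$\sqrt{n{\left(-184,-16 \right)} + t{\left(222 \right)}} = \sqrt{\left(2 - -184\right) + 222} = \sqrt{\left(2 + 184\right) + 222} = \sqrt{186 + 222} = \sqrt{408} = 2 \sqrt{102}$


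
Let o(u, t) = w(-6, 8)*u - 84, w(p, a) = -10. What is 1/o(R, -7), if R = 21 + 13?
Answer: -1/424 ≈ -0.0023585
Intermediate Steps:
R = 34
o(u, t) = -84 - 10*u (o(u, t) = -10*u - 84 = -84 - 10*u)
1/o(R, -7) = 1/(-84 - 10*34) = 1/(-84 - 340) = 1/(-424) = -1/424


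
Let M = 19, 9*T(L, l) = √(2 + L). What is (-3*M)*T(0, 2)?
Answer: -19*√2/3 ≈ -8.9567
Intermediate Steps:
T(L, l) = √(2 + L)/9
(-3*M)*T(0, 2) = (-3*19)*(√(2 + 0)/9) = -19*√2/3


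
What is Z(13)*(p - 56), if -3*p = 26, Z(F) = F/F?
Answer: -194/3 ≈ -64.667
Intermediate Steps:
Z(F) = 1
p = -26/3 (p = -⅓*26 = -26/3 ≈ -8.6667)
Z(13)*(p - 56) = 1*(-26/3 - 56) = 1*(-194/3) = -194/3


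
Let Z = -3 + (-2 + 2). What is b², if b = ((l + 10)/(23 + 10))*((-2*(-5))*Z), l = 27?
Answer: 136900/121 ≈ 1131.4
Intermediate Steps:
Z = -3 (Z = -3 + 0 = -3)
b = -370/11 (b = ((27 + 10)/(23 + 10))*(-2*(-5)*(-3)) = (37/33)*(10*(-3)) = (37*(1/33))*(-30) = (37/33)*(-30) = -370/11 ≈ -33.636)
b² = (-370/11)² = 136900/121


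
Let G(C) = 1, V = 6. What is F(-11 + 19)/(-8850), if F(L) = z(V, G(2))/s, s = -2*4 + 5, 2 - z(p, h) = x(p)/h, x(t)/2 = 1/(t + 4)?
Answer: 1/14750 ≈ 6.7797e-5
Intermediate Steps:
x(t) = 2/(4 + t) (x(t) = 2/(t + 4) = 2/(4 + t))
z(p, h) = 2 - 2/(h*(4 + p)) (z(p, h) = 2 - 2/(4 + p)/h = 2 - 2/(h*(4 + p)))
s = -3 (s = -8 + 5 = -3)
F(L) = -⅗ (F(L) = (2 - 2/(1*(4 + 6)))/(-3) = (2 - 2*1/10)*(-⅓) = (2 - 2*1*⅒)*(-⅓) = (2 - ⅕)*(-⅓) = (9/5)*(-⅓) = -⅗)
F(-11 + 19)/(-8850) = -⅗/(-8850) = -⅗*(-1/8850) = 1/14750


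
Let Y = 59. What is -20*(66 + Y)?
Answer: -2500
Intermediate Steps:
-20*(66 + Y) = -20*(66 + 59) = -20*125 = -2500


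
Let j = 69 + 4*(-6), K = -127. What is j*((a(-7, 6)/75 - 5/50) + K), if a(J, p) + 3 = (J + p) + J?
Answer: -57261/10 ≈ -5726.1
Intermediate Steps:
a(J, p) = -3 + p + 2*J (a(J, p) = -3 + ((J + p) + J) = -3 + (p + 2*J) = -3 + p + 2*J)
j = 45 (j = 69 - 24 = 45)
j*((a(-7, 6)/75 - 5/50) + K) = 45*(((-3 + 6 + 2*(-7))/75 - 5/50) - 127) = 45*(((-3 + 6 - 14)*(1/75) - 5*1/50) - 127) = 45*((-11*1/75 - ⅒) - 127) = 45*((-11/75 - ⅒) - 127) = 45*(-37/150 - 127) = 45*(-19087/150) = -57261/10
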